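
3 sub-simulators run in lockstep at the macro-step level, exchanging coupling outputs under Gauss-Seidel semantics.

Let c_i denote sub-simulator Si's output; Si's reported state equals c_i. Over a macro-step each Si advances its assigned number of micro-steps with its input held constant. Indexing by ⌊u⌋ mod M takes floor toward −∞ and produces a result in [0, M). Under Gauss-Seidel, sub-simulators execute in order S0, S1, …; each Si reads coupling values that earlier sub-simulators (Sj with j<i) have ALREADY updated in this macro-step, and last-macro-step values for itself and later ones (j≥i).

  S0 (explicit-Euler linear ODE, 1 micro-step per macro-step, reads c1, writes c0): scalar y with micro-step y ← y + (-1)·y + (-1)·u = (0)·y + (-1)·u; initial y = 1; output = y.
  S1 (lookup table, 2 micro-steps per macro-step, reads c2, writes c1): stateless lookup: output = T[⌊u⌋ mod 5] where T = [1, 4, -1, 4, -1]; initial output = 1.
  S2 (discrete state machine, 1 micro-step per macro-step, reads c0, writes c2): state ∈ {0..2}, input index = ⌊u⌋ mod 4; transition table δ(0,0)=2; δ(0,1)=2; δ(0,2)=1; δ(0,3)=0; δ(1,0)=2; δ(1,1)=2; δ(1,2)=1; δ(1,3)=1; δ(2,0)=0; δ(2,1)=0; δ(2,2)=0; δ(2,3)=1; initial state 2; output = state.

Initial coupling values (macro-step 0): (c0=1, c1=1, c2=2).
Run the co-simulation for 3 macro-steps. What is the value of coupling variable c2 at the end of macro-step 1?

macro 1: S0 reads c1=1 → after 1×micro: -1; S1 reads c2=2 → after 2×micro: -1; S2 reads c0=-1 → after 1×micro: 1 ⇒ (c0=-1, c1=-1, c2=1)
macro 2: S0 reads c1=-1 → after 1×micro: 1; S1 reads c2=1 → after 2×micro: 4; S2 reads c0=1 → after 1×micro: 2 ⇒ (c0=1, c1=4, c2=2)
macro 3: S0 reads c1=4 → after 1×micro: -4; S1 reads c2=2 → after 2×micro: -1; S2 reads c0=-4 → after 1×micro: 0 ⇒ (c0=-4, c1=-1, c2=0)

c2 at macro-step 1 = 1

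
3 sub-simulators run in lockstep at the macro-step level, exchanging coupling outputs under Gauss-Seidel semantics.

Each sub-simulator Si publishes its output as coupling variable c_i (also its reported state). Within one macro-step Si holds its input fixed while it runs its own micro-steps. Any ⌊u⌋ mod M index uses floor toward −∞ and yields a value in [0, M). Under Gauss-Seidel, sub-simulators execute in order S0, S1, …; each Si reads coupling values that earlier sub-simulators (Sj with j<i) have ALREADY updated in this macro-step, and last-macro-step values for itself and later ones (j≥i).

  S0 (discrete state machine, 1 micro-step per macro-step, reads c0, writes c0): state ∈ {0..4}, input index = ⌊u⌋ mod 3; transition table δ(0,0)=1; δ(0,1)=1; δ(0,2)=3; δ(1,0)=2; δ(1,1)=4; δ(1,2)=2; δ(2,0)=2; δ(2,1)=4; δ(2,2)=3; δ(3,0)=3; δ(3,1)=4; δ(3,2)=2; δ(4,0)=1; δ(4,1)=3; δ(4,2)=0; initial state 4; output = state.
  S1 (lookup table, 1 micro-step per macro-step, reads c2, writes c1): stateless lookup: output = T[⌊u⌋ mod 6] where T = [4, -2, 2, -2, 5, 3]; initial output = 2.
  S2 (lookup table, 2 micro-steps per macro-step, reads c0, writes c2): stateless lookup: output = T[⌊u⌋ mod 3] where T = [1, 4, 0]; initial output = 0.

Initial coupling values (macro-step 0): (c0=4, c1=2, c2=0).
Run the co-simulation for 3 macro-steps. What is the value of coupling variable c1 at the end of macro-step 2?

macro 1: S0 reads c0=4 → after 1×micro: 3; S1 reads c2=0 → after 1×micro: 4; S2 reads c0=3 → after 2×micro: 1 ⇒ (c0=3, c1=4, c2=1)
macro 2: S0 reads c0=3 → after 1×micro: 3; S1 reads c2=1 → after 1×micro: -2; S2 reads c0=3 → after 2×micro: 1 ⇒ (c0=3, c1=-2, c2=1)
macro 3: S0 reads c0=3 → after 1×micro: 3; S1 reads c2=1 → after 1×micro: -2; S2 reads c0=3 → after 2×micro: 1 ⇒ (c0=3, c1=-2, c2=1)

c1 at macro-step 2 = -2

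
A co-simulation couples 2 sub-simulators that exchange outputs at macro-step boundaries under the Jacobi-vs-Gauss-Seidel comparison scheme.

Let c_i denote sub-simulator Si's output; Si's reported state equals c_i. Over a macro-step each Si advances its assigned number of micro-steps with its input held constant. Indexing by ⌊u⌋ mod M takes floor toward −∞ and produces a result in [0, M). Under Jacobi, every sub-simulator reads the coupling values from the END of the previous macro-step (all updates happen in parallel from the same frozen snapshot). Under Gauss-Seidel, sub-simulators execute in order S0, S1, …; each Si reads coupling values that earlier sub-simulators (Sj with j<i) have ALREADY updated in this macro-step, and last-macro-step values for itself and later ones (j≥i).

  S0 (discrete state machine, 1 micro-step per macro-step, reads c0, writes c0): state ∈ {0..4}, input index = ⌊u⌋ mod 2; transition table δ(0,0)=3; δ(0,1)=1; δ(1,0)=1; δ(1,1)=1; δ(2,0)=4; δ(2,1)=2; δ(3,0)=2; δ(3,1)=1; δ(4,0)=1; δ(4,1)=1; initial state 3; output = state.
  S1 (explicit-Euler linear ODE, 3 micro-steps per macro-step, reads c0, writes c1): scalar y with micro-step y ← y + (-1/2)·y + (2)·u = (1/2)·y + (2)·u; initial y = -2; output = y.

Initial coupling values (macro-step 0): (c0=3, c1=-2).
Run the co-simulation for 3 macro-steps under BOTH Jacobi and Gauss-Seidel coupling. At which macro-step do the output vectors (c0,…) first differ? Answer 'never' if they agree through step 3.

[Jacobi] macro 1: S0 reads c0=3 → after 1×micro: 1; S1 reads c0=3 → after 3×micro: 41/4 ⇒ (c0=1, c1=41/4)
[Jacobi] macro 2: S0 reads c0=1 → after 1×micro: 1; S1 reads c0=1 → after 3×micro: 153/32 ⇒ (c0=1, c1=153/32)
[Jacobi] macro 3: S0 reads c0=1 → after 1×micro: 1; S1 reads c0=1 → after 3×micro: 1049/256 ⇒ (c0=1, c1=1049/256)
[Gauss-Seidel] macro 1: S0 reads c0=3 → after 1×micro: 1; S1 reads c0=1 → after 3×micro: 13/4 ⇒ (c0=1, c1=13/4)
[Gauss-Seidel] macro 2: S0 reads c0=1 → after 1×micro: 1; S1 reads c0=1 → after 3×micro: 125/32 ⇒ (c0=1, c1=125/32)
[Gauss-Seidel] macro 3: S0 reads c0=1 → after 1×micro: 1; S1 reads c0=1 → after 3×micro: 1021/256 ⇒ (c0=1, c1=1021/256)

first divergence at macro-step: 1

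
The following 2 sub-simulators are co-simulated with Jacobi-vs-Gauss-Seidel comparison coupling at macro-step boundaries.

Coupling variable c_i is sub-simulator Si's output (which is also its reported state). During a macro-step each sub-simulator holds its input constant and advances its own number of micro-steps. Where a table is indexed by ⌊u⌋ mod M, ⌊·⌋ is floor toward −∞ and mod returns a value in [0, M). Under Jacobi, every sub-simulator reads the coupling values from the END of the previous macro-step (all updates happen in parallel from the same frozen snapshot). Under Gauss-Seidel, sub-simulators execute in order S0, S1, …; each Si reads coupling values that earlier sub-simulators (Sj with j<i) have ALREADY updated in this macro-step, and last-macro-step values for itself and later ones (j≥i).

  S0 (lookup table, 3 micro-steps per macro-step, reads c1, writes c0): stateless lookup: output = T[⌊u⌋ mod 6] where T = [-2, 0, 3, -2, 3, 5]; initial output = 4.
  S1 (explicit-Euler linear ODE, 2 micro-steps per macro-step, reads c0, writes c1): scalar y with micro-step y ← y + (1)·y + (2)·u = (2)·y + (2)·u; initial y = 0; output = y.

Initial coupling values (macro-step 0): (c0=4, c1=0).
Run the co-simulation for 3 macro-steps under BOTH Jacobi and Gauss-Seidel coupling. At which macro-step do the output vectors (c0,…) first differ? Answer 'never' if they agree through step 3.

first divergence at macro-step: 1

[Jacobi] macro 1: S0 reads c1=0 → after 3×micro: -2; S1 reads c0=4 → after 2×micro: 24 ⇒ (c0=-2, c1=24)
[Jacobi] macro 2: S0 reads c1=24 → after 3×micro: -2; S1 reads c0=-2 → after 2×micro: 84 ⇒ (c0=-2, c1=84)
[Jacobi] macro 3: S0 reads c1=84 → after 3×micro: -2; S1 reads c0=-2 → after 2×micro: 324 ⇒ (c0=-2, c1=324)
[Gauss-Seidel] macro 1: S0 reads c1=0 → after 3×micro: -2; S1 reads c0=-2 → after 2×micro: -12 ⇒ (c0=-2, c1=-12)
[Gauss-Seidel] macro 2: S0 reads c1=-12 → after 3×micro: -2; S1 reads c0=-2 → after 2×micro: -60 ⇒ (c0=-2, c1=-60)
[Gauss-Seidel] macro 3: S0 reads c1=-60 → after 3×micro: -2; S1 reads c0=-2 → after 2×micro: -252 ⇒ (c0=-2, c1=-252)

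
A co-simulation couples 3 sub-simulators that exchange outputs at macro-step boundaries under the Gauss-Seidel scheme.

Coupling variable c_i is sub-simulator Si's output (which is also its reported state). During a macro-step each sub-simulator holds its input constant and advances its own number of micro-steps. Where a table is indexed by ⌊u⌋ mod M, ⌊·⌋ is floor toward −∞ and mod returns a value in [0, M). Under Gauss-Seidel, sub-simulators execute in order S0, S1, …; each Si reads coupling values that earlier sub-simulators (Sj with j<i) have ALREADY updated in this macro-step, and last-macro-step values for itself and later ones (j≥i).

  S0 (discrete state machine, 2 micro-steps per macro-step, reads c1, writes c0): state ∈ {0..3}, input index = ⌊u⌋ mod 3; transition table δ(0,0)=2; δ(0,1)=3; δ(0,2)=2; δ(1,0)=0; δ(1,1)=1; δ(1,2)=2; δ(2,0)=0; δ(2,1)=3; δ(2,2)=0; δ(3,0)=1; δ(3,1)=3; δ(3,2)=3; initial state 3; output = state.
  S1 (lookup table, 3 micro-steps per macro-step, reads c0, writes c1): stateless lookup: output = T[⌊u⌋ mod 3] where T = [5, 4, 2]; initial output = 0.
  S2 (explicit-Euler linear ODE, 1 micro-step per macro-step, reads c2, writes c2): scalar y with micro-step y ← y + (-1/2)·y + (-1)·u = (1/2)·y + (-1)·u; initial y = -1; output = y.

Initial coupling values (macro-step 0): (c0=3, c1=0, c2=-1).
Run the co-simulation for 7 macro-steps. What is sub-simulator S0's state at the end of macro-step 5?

S0 state at macro-step 5 = 0

macro 1: S0 reads c1=0 → after 2×micro: 0; S1 reads c0=0 → after 3×micro: 5; S2 reads c2=-1 → after 1×micro: 1/2 ⇒ (c0=0, c1=5, c2=1/2)
macro 2: S0 reads c1=5 → after 2×micro: 0; S1 reads c0=0 → after 3×micro: 5; S2 reads c2=1/2 → after 1×micro: -1/4 ⇒ (c0=0, c1=5, c2=-1/4)
macro 3: S0 reads c1=5 → after 2×micro: 0; S1 reads c0=0 → after 3×micro: 5; S2 reads c2=-1/4 → after 1×micro: 1/8 ⇒ (c0=0, c1=5, c2=1/8)
macro 4: S0 reads c1=5 → after 2×micro: 0; S1 reads c0=0 → after 3×micro: 5; S2 reads c2=1/8 → after 1×micro: -1/16 ⇒ (c0=0, c1=5, c2=-1/16)
macro 5: S0 reads c1=5 → after 2×micro: 0; S1 reads c0=0 → after 3×micro: 5; S2 reads c2=-1/16 → after 1×micro: 1/32 ⇒ (c0=0, c1=5, c2=1/32)
macro 6: S0 reads c1=5 → after 2×micro: 0; S1 reads c0=0 → after 3×micro: 5; S2 reads c2=1/32 → after 1×micro: -1/64 ⇒ (c0=0, c1=5, c2=-1/64)
macro 7: S0 reads c1=5 → after 2×micro: 0; S1 reads c0=0 → after 3×micro: 5; S2 reads c2=-1/64 → after 1×micro: 1/128 ⇒ (c0=0, c1=5, c2=1/128)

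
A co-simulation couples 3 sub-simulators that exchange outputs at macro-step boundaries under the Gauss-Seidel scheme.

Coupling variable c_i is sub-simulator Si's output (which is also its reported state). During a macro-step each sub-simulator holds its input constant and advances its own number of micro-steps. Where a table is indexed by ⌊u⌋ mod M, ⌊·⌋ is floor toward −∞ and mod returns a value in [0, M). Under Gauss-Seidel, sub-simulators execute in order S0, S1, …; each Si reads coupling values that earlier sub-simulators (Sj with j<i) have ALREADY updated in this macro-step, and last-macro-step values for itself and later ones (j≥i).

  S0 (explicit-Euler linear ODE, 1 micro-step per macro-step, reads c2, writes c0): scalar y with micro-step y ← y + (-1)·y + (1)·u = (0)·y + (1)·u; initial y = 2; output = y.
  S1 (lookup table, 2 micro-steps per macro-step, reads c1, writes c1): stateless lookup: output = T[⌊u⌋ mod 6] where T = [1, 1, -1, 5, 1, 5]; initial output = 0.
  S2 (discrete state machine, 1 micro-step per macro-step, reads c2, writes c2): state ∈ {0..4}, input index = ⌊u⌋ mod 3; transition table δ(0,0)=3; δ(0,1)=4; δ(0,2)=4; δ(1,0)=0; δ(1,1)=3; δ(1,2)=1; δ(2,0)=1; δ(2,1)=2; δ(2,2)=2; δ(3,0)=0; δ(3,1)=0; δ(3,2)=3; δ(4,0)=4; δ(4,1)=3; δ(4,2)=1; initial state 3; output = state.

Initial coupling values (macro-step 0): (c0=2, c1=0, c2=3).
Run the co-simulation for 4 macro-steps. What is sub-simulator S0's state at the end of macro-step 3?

macro 1: S0 reads c2=3 → after 1×micro: 3; S1 reads c1=0 → after 2×micro: 1; S2 reads c2=3 → after 1×micro: 0 ⇒ (c0=3, c1=1, c2=0)
macro 2: S0 reads c2=0 → after 1×micro: 0; S1 reads c1=1 → after 2×micro: 1; S2 reads c2=0 → after 1×micro: 3 ⇒ (c0=0, c1=1, c2=3)
macro 3: S0 reads c2=3 → after 1×micro: 3; S1 reads c1=1 → after 2×micro: 1; S2 reads c2=3 → after 1×micro: 0 ⇒ (c0=3, c1=1, c2=0)
macro 4: S0 reads c2=0 → after 1×micro: 0; S1 reads c1=1 → after 2×micro: 1; S2 reads c2=0 → after 1×micro: 3 ⇒ (c0=0, c1=1, c2=3)

S0 state at macro-step 3 = 3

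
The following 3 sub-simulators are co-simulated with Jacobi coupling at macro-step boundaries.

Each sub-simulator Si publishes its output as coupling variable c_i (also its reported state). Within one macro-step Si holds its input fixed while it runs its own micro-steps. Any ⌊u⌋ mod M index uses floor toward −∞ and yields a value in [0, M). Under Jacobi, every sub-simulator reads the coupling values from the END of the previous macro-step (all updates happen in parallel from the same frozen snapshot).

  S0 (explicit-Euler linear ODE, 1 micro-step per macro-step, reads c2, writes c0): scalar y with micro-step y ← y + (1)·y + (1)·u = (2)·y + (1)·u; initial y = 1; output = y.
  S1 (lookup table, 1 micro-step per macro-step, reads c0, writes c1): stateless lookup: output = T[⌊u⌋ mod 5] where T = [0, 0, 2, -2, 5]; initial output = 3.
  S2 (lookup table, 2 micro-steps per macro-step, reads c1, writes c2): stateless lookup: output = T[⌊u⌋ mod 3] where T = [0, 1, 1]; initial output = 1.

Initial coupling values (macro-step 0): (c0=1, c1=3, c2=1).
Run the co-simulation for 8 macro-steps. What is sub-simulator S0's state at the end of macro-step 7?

macro 1: S0 reads c2=1 → after 1×micro: 3; S1 reads c0=1 → after 1×micro: 0; S2 reads c1=3 → after 2×micro: 0 ⇒ (c0=3, c1=0, c2=0)
macro 2: S0 reads c2=0 → after 1×micro: 6; S1 reads c0=3 → after 1×micro: -2; S2 reads c1=0 → after 2×micro: 0 ⇒ (c0=6, c1=-2, c2=0)
macro 3: S0 reads c2=0 → after 1×micro: 12; S1 reads c0=6 → after 1×micro: 0; S2 reads c1=-2 → after 2×micro: 1 ⇒ (c0=12, c1=0, c2=1)
macro 4: S0 reads c2=1 → after 1×micro: 25; S1 reads c0=12 → after 1×micro: 2; S2 reads c1=0 → after 2×micro: 0 ⇒ (c0=25, c1=2, c2=0)
macro 5: S0 reads c2=0 → after 1×micro: 50; S1 reads c0=25 → after 1×micro: 0; S2 reads c1=2 → after 2×micro: 1 ⇒ (c0=50, c1=0, c2=1)
macro 6: S0 reads c2=1 → after 1×micro: 101; S1 reads c0=50 → after 1×micro: 0; S2 reads c1=0 → after 2×micro: 0 ⇒ (c0=101, c1=0, c2=0)
macro 7: S0 reads c2=0 → after 1×micro: 202; S1 reads c0=101 → after 1×micro: 0; S2 reads c1=0 → after 2×micro: 0 ⇒ (c0=202, c1=0, c2=0)
macro 8: S0 reads c2=0 → after 1×micro: 404; S1 reads c0=202 → after 1×micro: 2; S2 reads c1=0 → after 2×micro: 0 ⇒ (c0=404, c1=2, c2=0)

S0 state at macro-step 7 = 202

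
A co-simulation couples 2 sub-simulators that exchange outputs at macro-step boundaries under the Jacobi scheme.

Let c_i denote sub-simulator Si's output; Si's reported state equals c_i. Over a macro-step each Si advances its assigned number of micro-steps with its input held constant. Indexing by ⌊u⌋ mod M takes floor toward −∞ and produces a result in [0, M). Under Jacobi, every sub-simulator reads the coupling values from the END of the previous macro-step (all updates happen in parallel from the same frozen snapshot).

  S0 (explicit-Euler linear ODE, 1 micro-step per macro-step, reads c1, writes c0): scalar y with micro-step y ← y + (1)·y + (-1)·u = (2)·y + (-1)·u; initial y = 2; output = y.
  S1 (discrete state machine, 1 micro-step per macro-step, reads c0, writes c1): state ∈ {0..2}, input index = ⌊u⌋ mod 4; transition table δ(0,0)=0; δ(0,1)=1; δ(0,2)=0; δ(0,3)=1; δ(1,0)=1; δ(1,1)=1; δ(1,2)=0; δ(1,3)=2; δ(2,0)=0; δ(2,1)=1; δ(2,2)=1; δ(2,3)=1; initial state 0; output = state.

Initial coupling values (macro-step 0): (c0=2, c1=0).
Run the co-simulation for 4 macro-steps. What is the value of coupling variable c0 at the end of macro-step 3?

macro 1: S0 reads c1=0 → after 1×micro: 4; S1 reads c0=2 → after 1×micro: 0 ⇒ (c0=4, c1=0)
macro 2: S0 reads c1=0 → after 1×micro: 8; S1 reads c0=4 → after 1×micro: 0 ⇒ (c0=8, c1=0)
macro 3: S0 reads c1=0 → after 1×micro: 16; S1 reads c0=8 → after 1×micro: 0 ⇒ (c0=16, c1=0)
macro 4: S0 reads c1=0 → after 1×micro: 32; S1 reads c0=16 → after 1×micro: 0 ⇒ (c0=32, c1=0)

c0 at macro-step 3 = 16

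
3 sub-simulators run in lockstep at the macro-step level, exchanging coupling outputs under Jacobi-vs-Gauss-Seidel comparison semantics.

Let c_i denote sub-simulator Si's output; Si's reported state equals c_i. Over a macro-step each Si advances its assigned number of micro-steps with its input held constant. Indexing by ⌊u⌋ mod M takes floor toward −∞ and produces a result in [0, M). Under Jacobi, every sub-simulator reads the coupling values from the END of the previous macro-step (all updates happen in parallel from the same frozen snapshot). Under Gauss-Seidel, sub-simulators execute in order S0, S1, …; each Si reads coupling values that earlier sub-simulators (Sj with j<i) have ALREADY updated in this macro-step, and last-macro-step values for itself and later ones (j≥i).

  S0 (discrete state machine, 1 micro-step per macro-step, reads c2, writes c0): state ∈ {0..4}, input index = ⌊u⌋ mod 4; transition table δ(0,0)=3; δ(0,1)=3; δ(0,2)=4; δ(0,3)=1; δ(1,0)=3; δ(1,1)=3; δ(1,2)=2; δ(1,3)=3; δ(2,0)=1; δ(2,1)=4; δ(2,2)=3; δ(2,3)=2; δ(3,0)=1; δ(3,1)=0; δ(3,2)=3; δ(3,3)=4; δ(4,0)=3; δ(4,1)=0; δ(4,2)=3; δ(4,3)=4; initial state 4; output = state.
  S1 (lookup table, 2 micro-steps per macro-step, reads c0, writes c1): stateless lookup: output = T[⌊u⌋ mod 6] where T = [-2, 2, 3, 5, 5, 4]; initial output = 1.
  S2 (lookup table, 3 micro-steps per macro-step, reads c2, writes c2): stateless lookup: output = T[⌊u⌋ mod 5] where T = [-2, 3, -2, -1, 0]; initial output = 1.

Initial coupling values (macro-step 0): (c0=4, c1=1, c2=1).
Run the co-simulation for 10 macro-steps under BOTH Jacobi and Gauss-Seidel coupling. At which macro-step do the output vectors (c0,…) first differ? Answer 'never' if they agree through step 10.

[Jacobi] macro 1: S0 reads c2=1 → after 1×micro: 0; S1 reads c0=4 → after 2×micro: 5; S2 reads c2=1 → after 3×micro: 3 ⇒ (c0=0, c1=5, c2=3)
[Jacobi] macro 2: S0 reads c2=3 → after 1×micro: 1; S1 reads c0=0 → after 2×micro: -2; S2 reads c2=3 → after 3×micro: -1 ⇒ (c0=1, c1=-2, c2=-1)
[Jacobi] macro 3: S0 reads c2=-1 → after 1×micro: 3; S1 reads c0=1 → after 2×micro: 2; S2 reads c2=-1 → after 3×micro: 0 ⇒ (c0=3, c1=2, c2=0)
[Jacobi] macro 4: S0 reads c2=0 → after 1×micro: 1; S1 reads c0=3 → after 2×micro: 5; S2 reads c2=0 → after 3×micro: -2 ⇒ (c0=1, c1=5, c2=-2)
[Jacobi] macro 5: S0 reads c2=-2 → after 1×micro: 2; S1 reads c0=1 → after 2×micro: 2; S2 reads c2=-2 → after 3×micro: -1 ⇒ (c0=2, c1=2, c2=-1)
[Jacobi] macro 6: S0 reads c2=-1 → after 1×micro: 2; S1 reads c0=2 → after 2×micro: 3; S2 reads c2=-1 → after 3×micro: 0 ⇒ (c0=2, c1=3, c2=0)
[Jacobi] macro 7: S0 reads c2=0 → after 1×micro: 1; S1 reads c0=2 → after 2×micro: 3; S2 reads c2=0 → after 3×micro: -2 ⇒ (c0=1, c1=3, c2=-2)
[Jacobi] macro 8: S0 reads c2=-2 → after 1×micro: 2; S1 reads c0=1 → after 2×micro: 2; S2 reads c2=-2 → after 3×micro: -1 ⇒ (c0=2, c1=2, c2=-1)
[Jacobi] macro 9: S0 reads c2=-1 → after 1×micro: 2; S1 reads c0=2 → after 2×micro: 3; S2 reads c2=-1 → after 3×micro: 0 ⇒ (c0=2, c1=3, c2=0)
[Jacobi] macro 10: S0 reads c2=0 → after 1×micro: 1; S1 reads c0=2 → after 2×micro: 3; S2 reads c2=0 → after 3×micro: -2 ⇒ (c0=1, c1=3, c2=-2)
[Gauss-Seidel] macro 1: S0 reads c2=1 → after 1×micro: 0; S1 reads c0=0 → after 2×micro: -2; S2 reads c2=1 → after 3×micro: 3 ⇒ (c0=0, c1=-2, c2=3)
[Gauss-Seidel] macro 2: S0 reads c2=3 → after 1×micro: 1; S1 reads c0=1 → after 2×micro: 2; S2 reads c2=3 → after 3×micro: -1 ⇒ (c0=1, c1=2, c2=-1)
[Gauss-Seidel] macro 3: S0 reads c2=-1 → after 1×micro: 3; S1 reads c0=3 → after 2×micro: 5; S2 reads c2=-1 → after 3×micro: 0 ⇒ (c0=3, c1=5, c2=0)
[Gauss-Seidel] macro 4: S0 reads c2=0 → after 1×micro: 1; S1 reads c0=1 → after 2×micro: 2; S2 reads c2=0 → after 3×micro: -2 ⇒ (c0=1, c1=2, c2=-2)
[Gauss-Seidel] macro 5: S0 reads c2=-2 → after 1×micro: 2; S1 reads c0=2 → after 2×micro: 3; S2 reads c2=-2 → after 3×micro: -1 ⇒ (c0=2, c1=3, c2=-1)
[Gauss-Seidel] macro 6: S0 reads c2=-1 → after 1×micro: 2; S1 reads c0=2 → after 2×micro: 3; S2 reads c2=-1 → after 3×micro: 0 ⇒ (c0=2, c1=3, c2=0)
[Gauss-Seidel] macro 7: S0 reads c2=0 → after 1×micro: 1; S1 reads c0=1 → after 2×micro: 2; S2 reads c2=0 → after 3×micro: -2 ⇒ (c0=1, c1=2, c2=-2)
[Gauss-Seidel] macro 8: S0 reads c2=-2 → after 1×micro: 2; S1 reads c0=2 → after 2×micro: 3; S2 reads c2=-2 → after 3×micro: -1 ⇒ (c0=2, c1=3, c2=-1)
[Gauss-Seidel] macro 9: S0 reads c2=-1 → after 1×micro: 2; S1 reads c0=2 → after 2×micro: 3; S2 reads c2=-1 → after 3×micro: 0 ⇒ (c0=2, c1=3, c2=0)
[Gauss-Seidel] macro 10: S0 reads c2=0 → after 1×micro: 1; S1 reads c0=1 → after 2×micro: 2; S2 reads c2=0 → after 3×micro: -2 ⇒ (c0=1, c1=2, c2=-2)

first divergence at macro-step: 1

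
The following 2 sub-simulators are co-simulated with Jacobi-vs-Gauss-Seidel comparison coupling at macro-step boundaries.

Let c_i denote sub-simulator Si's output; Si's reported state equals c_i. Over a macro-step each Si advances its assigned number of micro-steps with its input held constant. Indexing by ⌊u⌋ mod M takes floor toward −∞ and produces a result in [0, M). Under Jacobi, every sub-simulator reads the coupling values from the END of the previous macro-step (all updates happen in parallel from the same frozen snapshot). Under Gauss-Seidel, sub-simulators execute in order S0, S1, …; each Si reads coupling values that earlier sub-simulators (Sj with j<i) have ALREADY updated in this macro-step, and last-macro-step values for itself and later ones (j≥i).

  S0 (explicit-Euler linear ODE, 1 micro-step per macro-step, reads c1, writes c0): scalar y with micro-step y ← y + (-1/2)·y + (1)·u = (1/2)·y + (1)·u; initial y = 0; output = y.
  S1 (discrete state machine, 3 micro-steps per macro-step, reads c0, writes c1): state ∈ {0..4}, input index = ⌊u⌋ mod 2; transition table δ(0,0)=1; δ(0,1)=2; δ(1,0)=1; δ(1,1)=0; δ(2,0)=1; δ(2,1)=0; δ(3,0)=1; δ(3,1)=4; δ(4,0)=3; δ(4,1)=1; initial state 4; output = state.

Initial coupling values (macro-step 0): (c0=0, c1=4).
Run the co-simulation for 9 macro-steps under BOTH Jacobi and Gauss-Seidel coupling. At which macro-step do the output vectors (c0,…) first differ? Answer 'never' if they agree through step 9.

[Jacobi] macro 1: S0 reads c1=4 → after 1×micro: 4; S1 reads c0=0 → after 3×micro: 1 ⇒ (c0=4, c1=1)
[Jacobi] macro 2: S0 reads c1=1 → after 1×micro: 3; S1 reads c0=4 → after 3×micro: 1 ⇒ (c0=3, c1=1)
[Jacobi] macro 3: S0 reads c1=1 → after 1×micro: 5/2; S1 reads c0=3 → after 3×micro: 0 ⇒ (c0=5/2, c1=0)
[Jacobi] macro 4: S0 reads c1=0 → after 1×micro: 5/4; S1 reads c0=5/2 → after 3×micro: 1 ⇒ (c0=5/4, c1=1)
[Jacobi] macro 5: S0 reads c1=1 → after 1×micro: 13/8; S1 reads c0=5/4 → after 3×micro: 0 ⇒ (c0=13/8, c1=0)
[Jacobi] macro 6: S0 reads c1=0 → after 1×micro: 13/16; S1 reads c0=13/8 → after 3×micro: 2 ⇒ (c0=13/16, c1=2)
[Jacobi] macro 7: S0 reads c1=2 → after 1×micro: 77/32; S1 reads c0=13/16 → after 3×micro: 1 ⇒ (c0=77/32, c1=1)
[Jacobi] macro 8: S0 reads c1=1 → after 1×micro: 141/64; S1 reads c0=77/32 → after 3×micro: 1 ⇒ (c0=141/64, c1=1)
[Jacobi] macro 9: S0 reads c1=1 → after 1×micro: 269/128; S1 reads c0=141/64 → after 3×micro: 1 ⇒ (c0=269/128, c1=1)
[Gauss-Seidel] macro 1: S0 reads c1=4 → after 1×micro: 4; S1 reads c0=4 → after 3×micro: 1 ⇒ (c0=4, c1=1)
[Gauss-Seidel] macro 2: S0 reads c1=1 → after 1×micro: 3; S1 reads c0=3 → after 3×micro: 0 ⇒ (c0=3, c1=0)
[Gauss-Seidel] macro 3: S0 reads c1=0 → after 1×micro: 3/2; S1 reads c0=3/2 → after 3×micro: 2 ⇒ (c0=3/2, c1=2)
[Gauss-Seidel] macro 4: S0 reads c1=2 → after 1×micro: 11/4; S1 reads c0=11/4 → after 3×micro: 1 ⇒ (c0=11/4, c1=1)
[Gauss-Seidel] macro 5: S0 reads c1=1 → after 1×micro: 19/8; S1 reads c0=19/8 → after 3×micro: 1 ⇒ (c0=19/8, c1=1)
[Gauss-Seidel] macro 6: S0 reads c1=1 → after 1×micro: 35/16; S1 reads c0=35/16 → after 3×micro: 1 ⇒ (c0=35/16, c1=1)
[Gauss-Seidel] macro 7: S0 reads c1=1 → after 1×micro: 67/32; S1 reads c0=67/32 → after 3×micro: 1 ⇒ (c0=67/32, c1=1)
[Gauss-Seidel] macro 8: S0 reads c1=1 → after 1×micro: 131/64; S1 reads c0=131/64 → after 3×micro: 1 ⇒ (c0=131/64, c1=1)
[Gauss-Seidel] macro 9: S0 reads c1=1 → after 1×micro: 259/128; S1 reads c0=259/128 → after 3×micro: 1 ⇒ (c0=259/128, c1=1)

first divergence at macro-step: 2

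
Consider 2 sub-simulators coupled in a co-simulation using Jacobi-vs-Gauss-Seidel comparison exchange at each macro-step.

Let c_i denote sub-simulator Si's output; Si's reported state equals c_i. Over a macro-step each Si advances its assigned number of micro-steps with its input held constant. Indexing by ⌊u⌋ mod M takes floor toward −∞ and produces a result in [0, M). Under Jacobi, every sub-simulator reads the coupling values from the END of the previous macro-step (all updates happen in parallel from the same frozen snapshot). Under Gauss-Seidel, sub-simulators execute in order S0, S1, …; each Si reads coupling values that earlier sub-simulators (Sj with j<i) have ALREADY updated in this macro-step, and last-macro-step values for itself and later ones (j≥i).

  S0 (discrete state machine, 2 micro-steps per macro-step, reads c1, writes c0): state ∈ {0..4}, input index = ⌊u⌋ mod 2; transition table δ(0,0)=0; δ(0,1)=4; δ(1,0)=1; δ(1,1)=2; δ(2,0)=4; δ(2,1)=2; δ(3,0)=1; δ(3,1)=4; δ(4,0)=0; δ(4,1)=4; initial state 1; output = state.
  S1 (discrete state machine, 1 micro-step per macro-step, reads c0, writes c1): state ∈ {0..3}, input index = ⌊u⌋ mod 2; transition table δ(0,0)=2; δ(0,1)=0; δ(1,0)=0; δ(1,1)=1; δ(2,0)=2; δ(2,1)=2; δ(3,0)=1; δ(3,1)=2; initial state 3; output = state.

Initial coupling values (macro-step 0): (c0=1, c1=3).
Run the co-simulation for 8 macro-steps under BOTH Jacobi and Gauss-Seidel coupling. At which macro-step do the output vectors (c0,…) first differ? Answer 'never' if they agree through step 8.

first divergence at macro-step: 1

[Jacobi] macro 1: S0 reads c1=3 → after 2×micro: 2; S1 reads c0=1 → after 1×micro: 2 ⇒ (c0=2, c1=2)
[Jacobi] macro 2: S0 reads c1=2 → after 2×micro: 0; S1 reads c0=2 → after 1×micro: 2 ⇒ (c0=0, c1=2)
[Jacobi] macro 3: S0 reads c1=2 → after 2×micro: 0; S1 reads c0=0 → after 1×micro: 2 ⇒ (c0=0, c1=2)
[Jacobi] macro 4: S0 reads c1=2 → after 2×micro: 0; S1 reads c0=0 → after 1×micro: 2 ⇒ (c0=0, c1=2)
[Jacobi] macro 5: S0 reads c1=2 → after 2×micro: 0; S1 reads c0=0 → after 1×micro: 2 ⇒ (c0=0, c1=2)
[Jacobi] macro 6: S0 reads c1=2 → after 2×micro: 0; S1 reads c0=0 → after 1×micro: 2 ⇒ (c0=0, c1=2)
[Jacobi] macro 7: S0 reads c1=2 → after 2×micro: 0; S1 reads c0=0 → after 1×micro: 2 ⇒ (c0=0, c1=2)
[Jacobi] macro 8: S0 reads c1=2 → after 2×micro: 0; S1 reads c0=0 → after 1×micro: 2 ⇒ (c0=0, c1=2)
[Gauss-Seidel] macro 1: S0 reads c1=3 → after 2×micro: 2; S1 reads c0=2 → after 1×micro: 1 ⇒ (c0=2, c1=1)
[Gauss-Seidel] macro 2: S0 reads c1=1 → after 2×micro: 2; S1 reads c0=2 → after 1×micro: 0 ⇒ (c0=2, c1=0)
[Gauss-Seidel] macro 3: S0 reads c1=0 → after 2×micro: 0; S1 reads c0=0 → after 1×micro: 2 ⇒ (c0=0, c1=2)
[Gauss-Seidel] macro 4: S0 reads c1=2 → after 2×micro: 0; S1 reads c0=0 → after 1×micro: 2 ⇒ (c0=0, c1=2)
[Gauss-Seidel] macro 5: S0 reads c1=2 → after 2×micro: 0; S1 reads c0=0 → after 1×micro: 2 ⇒ (c0=0, c1=2)
[Gauss-Seidel] macro 6: S0 reads c1=2 → after 2×micro: 0; S1 reads c0=0 → after 1×micro: 2 ⇒ (c0=0, c1=2)
[Gauss-Seidel] macro 7: S0 reads c1=2 → after 2×micro: 0; S1 reads c0=0 → after 1×micro: 2 ⇒ (c0=0, c1=2)
[Gauss-Seidel] macro 8: S0 reads c1=2 → after 2×micro: 0; S1 reads c0=0 → after 1×micro: 2 ⇒ (c0=0, c1=2)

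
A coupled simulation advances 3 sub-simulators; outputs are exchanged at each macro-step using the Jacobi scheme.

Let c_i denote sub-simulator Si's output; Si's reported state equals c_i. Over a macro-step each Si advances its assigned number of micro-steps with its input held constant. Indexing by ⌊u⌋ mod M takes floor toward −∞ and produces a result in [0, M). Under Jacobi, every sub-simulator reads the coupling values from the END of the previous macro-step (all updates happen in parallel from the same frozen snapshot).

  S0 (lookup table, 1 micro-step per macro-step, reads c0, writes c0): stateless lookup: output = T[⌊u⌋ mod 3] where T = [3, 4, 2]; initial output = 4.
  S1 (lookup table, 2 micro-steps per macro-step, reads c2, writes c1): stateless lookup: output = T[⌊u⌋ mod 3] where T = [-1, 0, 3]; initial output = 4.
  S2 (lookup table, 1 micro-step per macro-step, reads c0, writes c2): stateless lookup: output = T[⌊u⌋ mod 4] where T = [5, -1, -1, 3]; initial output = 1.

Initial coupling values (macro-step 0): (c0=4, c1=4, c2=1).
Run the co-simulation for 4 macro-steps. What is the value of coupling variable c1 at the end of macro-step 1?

c1 at macro-step 1 = 0

macro 1: S0 reads c0=4 → after 1×micro: 4; S1 reads c2=1 → after 2×micro: 0; S2 reads c0=4 → after 1×micro: 5 ⇒ (c0=4, c1=0, c2=5)
macro 2: S0 reads c0=4 → after 1×micro: 4; S1 reads c2=5 → after 2×micro: 3; S2 reads c0=4 → after 1×micro: 5 ⇒ (c0=4, c1=3, c2=5)
macro 3: S0 reads c0=4 → after 1×micro: 4; S1 reads c2=5 → after 2×micro: 3; S2 reads c0=4 → after 1×micro: 5 ⇒ (c0=4, c1=3, c2=5)
macro 4: S0 reads c0=4 → after 1×micro: 4; S1 reads c2=5 → after 2×micro: 3; S2 reads c0=4 → after 1×micro: 5 ⇒ (c0=4, c1=3, c2=5)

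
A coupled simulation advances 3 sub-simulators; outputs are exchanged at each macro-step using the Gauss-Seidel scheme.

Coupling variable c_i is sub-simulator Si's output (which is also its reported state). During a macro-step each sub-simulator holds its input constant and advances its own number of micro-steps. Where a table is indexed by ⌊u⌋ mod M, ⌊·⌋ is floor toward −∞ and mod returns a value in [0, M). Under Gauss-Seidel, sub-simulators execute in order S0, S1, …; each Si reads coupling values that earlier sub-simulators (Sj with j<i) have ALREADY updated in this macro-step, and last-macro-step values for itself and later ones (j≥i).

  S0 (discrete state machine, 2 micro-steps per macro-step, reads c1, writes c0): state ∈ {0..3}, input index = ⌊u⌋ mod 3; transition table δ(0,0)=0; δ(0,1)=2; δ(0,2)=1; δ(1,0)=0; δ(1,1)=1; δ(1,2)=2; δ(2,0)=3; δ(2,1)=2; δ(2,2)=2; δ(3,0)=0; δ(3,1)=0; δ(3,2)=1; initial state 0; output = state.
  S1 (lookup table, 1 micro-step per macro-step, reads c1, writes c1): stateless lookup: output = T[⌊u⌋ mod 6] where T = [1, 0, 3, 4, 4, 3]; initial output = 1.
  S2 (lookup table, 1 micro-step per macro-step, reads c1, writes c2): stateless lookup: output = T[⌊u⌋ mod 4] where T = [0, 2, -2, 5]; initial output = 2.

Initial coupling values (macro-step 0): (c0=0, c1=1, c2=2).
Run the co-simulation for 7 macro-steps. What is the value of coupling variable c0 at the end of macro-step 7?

c0 at macro-step 7 = 2

macro 1: S0 reads c1=1 → after 2×micro: 2; S1 reads c1=1 → after 1×micro: 0; S2 reads c1=0 → after 1×micro: 0 ⇒ (c0=2, c1=0, c2=0)
macro 2: S0 reads c1=0 → after 2×micro: 0; S1 reads c1=0 → after 1×micro: 1; S2 reads c1=1 → after 1×micro: 2 ⇒ (c0=0, c1=1, c2=2)
macro 3: S0 reads c1=1 → after 2×micro: 2; S1 reads c1=1 → after 1×micro: 0; S2 reads c1=0 → after 1×micro: 0 ⇒ (c0=2, c1=0, c2=0)
macro 4: S0 reads c1=0 → after 2×micro: 0; S1 reads c1=0 → after 1×micro: 1; S2 reads c1=1 → after 1×micro: 2 ⇒ (c0=0, c1=1, c2=2)
macro 5: S0 reads c1=1 → after 2×micro: 2; S1 reads c1=1 → after 1×micro: 0; S2 reads c1=0 → after 1×micro: 0 ⇒ (c0=2, c1=0, c2=0)
macro 6: S0 reads c1=0 → after 2×micro: 0; S1 reads c1=0 → after 1×micro: 1; S2 reads c1=1 → after 1×micro: 2 ⇒ (c0=0, c1=1, c2=2)
macro 7: S0 reads c1=1 → after 2×micro: 2; S1 reads c1=1 → after 1×micro: 0; S2 reads c1=0 → after 1×micro: 0 ⇒ (c0=2, c1=0, c2=0)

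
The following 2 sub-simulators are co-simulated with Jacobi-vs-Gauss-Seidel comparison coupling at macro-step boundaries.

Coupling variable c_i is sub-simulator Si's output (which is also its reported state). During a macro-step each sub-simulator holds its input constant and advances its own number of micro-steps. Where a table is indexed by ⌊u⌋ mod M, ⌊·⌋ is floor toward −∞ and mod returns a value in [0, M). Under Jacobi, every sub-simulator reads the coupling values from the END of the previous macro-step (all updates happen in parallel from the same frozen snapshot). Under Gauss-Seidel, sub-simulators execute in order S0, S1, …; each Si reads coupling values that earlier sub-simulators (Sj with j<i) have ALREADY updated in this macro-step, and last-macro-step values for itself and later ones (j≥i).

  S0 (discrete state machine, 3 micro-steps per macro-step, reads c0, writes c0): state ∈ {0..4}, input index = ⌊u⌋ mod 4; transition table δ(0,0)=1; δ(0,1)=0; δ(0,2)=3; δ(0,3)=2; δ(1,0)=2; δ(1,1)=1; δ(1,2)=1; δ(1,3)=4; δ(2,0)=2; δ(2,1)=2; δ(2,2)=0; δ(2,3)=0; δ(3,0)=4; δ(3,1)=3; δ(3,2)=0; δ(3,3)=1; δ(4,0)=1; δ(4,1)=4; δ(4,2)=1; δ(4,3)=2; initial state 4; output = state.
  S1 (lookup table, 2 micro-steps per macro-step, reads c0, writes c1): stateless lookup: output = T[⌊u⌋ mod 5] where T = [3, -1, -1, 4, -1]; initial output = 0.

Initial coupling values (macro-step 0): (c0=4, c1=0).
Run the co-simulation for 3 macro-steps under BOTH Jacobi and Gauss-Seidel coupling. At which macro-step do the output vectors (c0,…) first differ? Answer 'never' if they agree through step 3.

[Jacobi] macro 1: S0 reads c0=4 → after 3×micro: 2; S1 reads c0=4 → after 2×micro: -1 ⇒ (c0=2, c1=-1)
[Jacobi] macro 2: S0 reads c0=2 → after 3×micro: 0; S1 reads c0=2 → after 2×micro: -1 ⇒ (c0=0, c1=-1)
[Jacobi] macro 3: S0 reads c0=0 → after 3×micro: 2; S1 reads c0=0 → after 2×micro: 3 ⇒ (c0=2, c1=3)
[Gauss-Seidel] macro 1: S0 reads c0=4 → after 3×micro: 2; S1 reads c0=2 → after 2×micro: -1 ⇒ (c0=2, c1=-1)
[Gauss-Seidel] macro 2: S0 reads c0=2 → after 3×micro: 0; S1 reads c0=0 → after 2×micro: 3 ⇒ (c0=0, c1=3)
[Gauss-Seidel] macro 3: S0 reads c0=0 → after 3×micro: 2; S1 reads c0=2 → after 2×micro: -1 ⇒ (c0=2, c1=-1)

first divergence at macro-step: 2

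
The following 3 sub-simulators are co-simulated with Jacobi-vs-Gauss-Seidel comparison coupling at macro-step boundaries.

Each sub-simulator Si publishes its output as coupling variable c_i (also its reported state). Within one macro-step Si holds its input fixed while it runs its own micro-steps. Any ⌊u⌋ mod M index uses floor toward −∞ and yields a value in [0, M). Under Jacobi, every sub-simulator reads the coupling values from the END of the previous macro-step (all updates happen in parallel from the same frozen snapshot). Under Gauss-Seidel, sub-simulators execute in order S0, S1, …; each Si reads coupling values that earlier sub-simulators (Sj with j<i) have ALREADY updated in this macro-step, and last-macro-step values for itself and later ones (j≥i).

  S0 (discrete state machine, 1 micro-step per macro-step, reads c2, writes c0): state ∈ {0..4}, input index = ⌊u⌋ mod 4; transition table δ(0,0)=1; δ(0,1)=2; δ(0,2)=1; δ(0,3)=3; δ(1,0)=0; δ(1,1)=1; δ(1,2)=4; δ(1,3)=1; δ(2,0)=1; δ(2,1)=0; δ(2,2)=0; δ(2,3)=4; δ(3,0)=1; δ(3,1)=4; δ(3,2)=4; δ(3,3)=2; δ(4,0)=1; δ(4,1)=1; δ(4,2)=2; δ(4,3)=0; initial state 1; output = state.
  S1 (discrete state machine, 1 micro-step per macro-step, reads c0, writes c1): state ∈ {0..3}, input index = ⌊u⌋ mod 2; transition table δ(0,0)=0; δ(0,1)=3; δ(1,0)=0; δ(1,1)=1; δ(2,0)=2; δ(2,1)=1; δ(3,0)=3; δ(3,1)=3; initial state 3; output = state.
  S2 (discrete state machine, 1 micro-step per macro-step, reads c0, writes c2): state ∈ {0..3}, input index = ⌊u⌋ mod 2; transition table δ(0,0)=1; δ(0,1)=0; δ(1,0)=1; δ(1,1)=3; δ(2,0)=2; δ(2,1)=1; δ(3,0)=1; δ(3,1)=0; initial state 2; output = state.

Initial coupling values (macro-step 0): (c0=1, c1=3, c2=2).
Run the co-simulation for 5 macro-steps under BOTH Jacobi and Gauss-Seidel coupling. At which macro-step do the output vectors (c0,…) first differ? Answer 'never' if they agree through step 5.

[Jacobi] macro 1: S0 reads c2=2 → after 1×micro: 4; S1 reads c0=1 → after 1×micro: 3; S2 reads c0=1 → after 1×micro: 1 ⇒ (c0=4, c1=3, c2=1)
[Jacobi] macro 2: S0 reads c2=1 → after 1×micro: 1; S1 reads c0=4 → after 1×micro: 3; S2 reads c0=4 → after 1×micro: 1 ⇒ (c0=1, c1=3, c2=1)
[Jacobi] macro 3: S0 reads c2=1 → after 1×micro: 1; S1 reads c0=1 → after 1×micro: 3; S2 reads c0=1 → after 1×micro: 3 ⇒ (c0=1, c1=3, c2=3)
[Jacobi] macro 4: S0 reads c2=3 → after 1×micro: 1; S1 reads c0=1 → after 1×micro: 3; S2 reads c0=1 → after 1×micro: 0 ⇒ (c0=1, c1=3, c2=0)
[Jacobi] macro 5: S0 reads c2=0 → after 1×micro: 0; S1 reads c0=1 → after 1×micro: 3; S2 reads c0=1 → after 1×micro: 0 ⇒ (c0=0, c1=3, c2=0)
[Gauss-Seidel] macro 1: S0 reads c2=2 → after 1×micro: 4; S1 reads c0=4 → after 1×micro: 3; S2 reads c0=4 → after 1×micro: 2 ⇒ (c0=4, c1=3, c2=2)
[Gauss-Seidel] macro 2: S0 reads c2=2 → after 1×micro: 2; S1 reads c0=2 → after 1×micro: 3; S2 reads c0=2 → after 1×micro: 2 ⇒ (c0=2, c1=3, c2=2)
[Gauss-Seidel] macro 3: S0 reads c2=2 → after 1×micro: 0; S1 reads c0=0 → after 1×micro: 3; S2 reads c0=0 → after 1×micro: 2 ⇒ (c0=0, c1=3, c2=2)
[Gauss-Seidel] macro 4: S0 reads c2=2 → after 1×micro: 1; S1 reads c0=1 → after 1×micro: 3; S2 reads c0=1 → after 1×micro: 1 ⇒ (c0=1, c1=3, c2=1)
[Gauss-Seidel] macro 5: S0 reads c2=1 → after 1×micro: 1; S1 reads c0=1 → after 1×micro: 3; S2 reads c0=1 → after 1×micro: 3 ⇒ (c0=1, c1=3, c2=3)

first divergence at macro-step: 1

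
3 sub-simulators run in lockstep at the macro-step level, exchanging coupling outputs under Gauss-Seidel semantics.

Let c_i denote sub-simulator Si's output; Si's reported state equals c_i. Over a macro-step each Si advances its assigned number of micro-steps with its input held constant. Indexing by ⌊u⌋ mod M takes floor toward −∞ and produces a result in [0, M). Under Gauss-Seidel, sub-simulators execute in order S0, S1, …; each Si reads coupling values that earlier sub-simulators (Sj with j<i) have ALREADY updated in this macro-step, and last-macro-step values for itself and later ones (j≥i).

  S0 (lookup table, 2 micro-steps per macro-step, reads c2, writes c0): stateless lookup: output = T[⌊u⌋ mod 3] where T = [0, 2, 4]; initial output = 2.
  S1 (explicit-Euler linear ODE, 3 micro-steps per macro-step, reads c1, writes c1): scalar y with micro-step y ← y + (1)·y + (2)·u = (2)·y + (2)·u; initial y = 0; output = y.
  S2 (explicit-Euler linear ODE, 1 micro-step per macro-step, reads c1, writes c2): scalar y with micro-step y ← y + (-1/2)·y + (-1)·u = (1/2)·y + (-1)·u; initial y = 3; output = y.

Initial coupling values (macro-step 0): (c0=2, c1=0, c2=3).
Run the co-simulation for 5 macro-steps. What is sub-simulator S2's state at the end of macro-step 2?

macro 1: S0 reads c2=3 → after 2×micro: 0; S1 reads c1=0 → after 3×micro: 0; S2 reads c1=0 → after 1×micro: 3/2 ⇒ (c0=0, c1=0, c2=3/2)
macro 2: S0 reads c2=3/2 → after 2×micro: 2; S1 reads c1=0 → after 3×micro: 0; S2 reads c1=0 → after 1×micro: 3/4 ⇒ (c0=2, c1=0, c2=3/4)
macro 3: S0 reads c2=3/4 → after 2×micro: 0; S1 reads c1=0 → after 3×micro: 0; S2 reads c1=0 → after 1×micro: 3/8 ⇒ (c0=0, c1=0, c2=3/8)
macro 4: S0 reads c2=3/8 → after 2×micro: 0; S1 reads c1=0 → after 3×micro: 0; S2 reads c1=0 → after 1×micro: 3/16 ⇒ (c0=0, c1=0, c2=3/16)
macro 5: S0 reads c2=3/16 → after 2×micro: 0; S1 reads c1=0 → after 3×micro: 0; S2 reads c1=0 → after 1×micro: 3/32 ⇒ (c0=0, c1=0, c2=3/32)

S2 state at macro-step 2 = 3/4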